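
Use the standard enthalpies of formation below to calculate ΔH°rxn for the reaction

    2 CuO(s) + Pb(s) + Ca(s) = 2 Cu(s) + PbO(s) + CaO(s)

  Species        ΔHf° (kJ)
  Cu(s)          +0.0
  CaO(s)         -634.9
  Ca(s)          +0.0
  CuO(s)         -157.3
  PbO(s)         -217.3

ΔH°rxn = -537.6 kJ

Products: 2·(+0.0) + 1·(-217.3) + 1·(-634.9) = -852.2
Reactants: 2·(-157.3) + 1·(+0.0) + 1·(+0.0) = -314.6
ΔH°rxn = (-852.2) − (-314.6) = -537.6 kJ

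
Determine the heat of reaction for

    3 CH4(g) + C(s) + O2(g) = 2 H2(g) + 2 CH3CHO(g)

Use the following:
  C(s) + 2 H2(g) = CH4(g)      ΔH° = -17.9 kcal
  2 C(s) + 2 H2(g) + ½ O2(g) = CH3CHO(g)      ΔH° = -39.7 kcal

ΔH° = -25.7 kcal

equation 1 reversed and × 3 (CH4(g) must end up as a reactant; ×3 to match 3 CH4(g) in the target): (-3)·(-17.9) = +53.7 kcal
equation 2 × 2 (scale by 2 for the 2 CH3CHO(g)): (2)·(-39.7) = -79.4 kcal
ΔH° = (+53.7) + (-79.4) = -25.7 kcal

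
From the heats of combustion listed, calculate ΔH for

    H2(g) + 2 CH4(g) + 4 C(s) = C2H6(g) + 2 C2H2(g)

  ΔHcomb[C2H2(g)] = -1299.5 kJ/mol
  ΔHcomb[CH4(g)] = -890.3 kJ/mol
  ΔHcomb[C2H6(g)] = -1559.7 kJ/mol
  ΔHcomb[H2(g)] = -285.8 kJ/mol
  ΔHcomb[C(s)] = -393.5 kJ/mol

With combustion enthalpies, reactants minus products:
= [1·(-285.8) + 2·(-890.3) + 4·(-393.5)] − [1·(-1559.7) + 2·(-1299.5)]
= 518.3 kJ/mol

ΔH = 518.3 kJ/mol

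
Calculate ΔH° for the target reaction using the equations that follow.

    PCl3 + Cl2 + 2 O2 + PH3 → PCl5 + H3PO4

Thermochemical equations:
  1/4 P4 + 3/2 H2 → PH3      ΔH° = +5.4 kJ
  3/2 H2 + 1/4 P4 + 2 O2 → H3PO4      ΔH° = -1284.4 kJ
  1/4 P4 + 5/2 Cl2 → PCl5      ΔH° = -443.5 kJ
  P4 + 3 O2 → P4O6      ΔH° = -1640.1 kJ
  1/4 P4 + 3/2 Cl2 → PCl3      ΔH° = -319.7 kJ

ΔH° = -1413.6 kJ

equation 1 reversed: -5.4 kJ
equation 2 as written: -1284.4 kJ
equation 3 as written: -443.5 kJ
equation 4: not needed.
equation 5 reversed: +319.7 kJ
Combining the equations, ΔH° = (-5.4) + (-1284.4) + (-443.5) + (+319.7) = -1413.6 kJ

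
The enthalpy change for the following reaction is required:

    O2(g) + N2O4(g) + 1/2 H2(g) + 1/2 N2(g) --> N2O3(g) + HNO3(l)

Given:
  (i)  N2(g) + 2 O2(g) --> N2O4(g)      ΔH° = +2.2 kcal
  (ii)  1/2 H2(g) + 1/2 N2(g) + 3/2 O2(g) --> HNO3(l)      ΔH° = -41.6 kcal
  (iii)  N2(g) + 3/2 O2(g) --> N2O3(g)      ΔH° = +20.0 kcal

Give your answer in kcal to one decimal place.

(i) reversed: -2.2 kcal
(ii) as written: -41.6 kcal
(iii) as written: +20.0 kcal
ΔH° = (-1)·(+2.2) + (1)·(-41.6) + (1)·(+20.0) = -23.8 kcal

ΔH° = -23.8 kcal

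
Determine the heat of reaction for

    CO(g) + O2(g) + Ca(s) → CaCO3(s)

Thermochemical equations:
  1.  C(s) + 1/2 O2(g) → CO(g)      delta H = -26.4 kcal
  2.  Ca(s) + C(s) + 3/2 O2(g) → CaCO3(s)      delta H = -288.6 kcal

eq. 1 reversed: +26.4 kcal
eq. 2 as written: -288.6 kcal
delta H = (+26.4) + (-288.6) = -262.2 kcal

delta H = -262.2 kcal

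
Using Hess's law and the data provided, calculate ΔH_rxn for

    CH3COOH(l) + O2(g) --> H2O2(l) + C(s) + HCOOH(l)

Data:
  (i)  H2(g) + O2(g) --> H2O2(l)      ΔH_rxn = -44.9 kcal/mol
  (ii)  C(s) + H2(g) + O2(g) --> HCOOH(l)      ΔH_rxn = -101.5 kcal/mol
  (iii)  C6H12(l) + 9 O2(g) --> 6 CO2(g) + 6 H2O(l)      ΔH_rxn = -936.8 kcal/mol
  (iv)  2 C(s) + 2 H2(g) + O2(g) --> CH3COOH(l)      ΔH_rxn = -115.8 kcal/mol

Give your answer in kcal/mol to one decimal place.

ΔH_rxn = -30.6 kcal/mol

(i) as written: -44.9 kcal/mol
(ii) as written: -101.5 kcal/mol
(iii): not needed.
(iv) reversed: +115.8 kcal/mol
By Hess's law, ΔH_rxn = (-44.9) + (-101.5) + (+115.8) = -30.6 kcal/mol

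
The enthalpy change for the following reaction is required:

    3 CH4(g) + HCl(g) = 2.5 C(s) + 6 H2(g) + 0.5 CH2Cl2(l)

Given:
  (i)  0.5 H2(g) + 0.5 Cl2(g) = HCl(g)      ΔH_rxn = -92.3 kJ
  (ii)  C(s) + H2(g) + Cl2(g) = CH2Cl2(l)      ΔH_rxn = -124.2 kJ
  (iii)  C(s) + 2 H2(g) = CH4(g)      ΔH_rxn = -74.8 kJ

(i) reversed: +92.3 kJ
(ii) × 1/2: (1/2)·(-124.2) = -62.1 kJ
(iii) reversed and × 3: (-3)·(-74.8) = +224.4 kJ
ΔH_rxn = (+92.3) + (-62.1) + (+224.4) = 254.6 kJ

ΔH_rxn = 254.6 kJ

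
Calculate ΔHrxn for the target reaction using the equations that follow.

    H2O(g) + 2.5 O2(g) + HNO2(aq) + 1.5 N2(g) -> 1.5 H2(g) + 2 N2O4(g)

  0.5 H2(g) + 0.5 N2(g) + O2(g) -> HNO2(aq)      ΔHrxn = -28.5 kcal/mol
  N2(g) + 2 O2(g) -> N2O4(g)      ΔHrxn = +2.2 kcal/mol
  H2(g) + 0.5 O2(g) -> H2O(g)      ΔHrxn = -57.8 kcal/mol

ΔHrxn = 90.7 kcal/mol

equation 1 reversed: +28.5 kcal/mol
equation 2 × 2: (2)·(+2.2) = +4.4 kcal/mol
equation 3 reversed: +57.8 kcal/mol
Since enthalpy is a state function, ΔHrxn = (-1)·(-28.5) + (2)·(+2.2) + (-1)·(-57.8) = 90.7 kcal/mol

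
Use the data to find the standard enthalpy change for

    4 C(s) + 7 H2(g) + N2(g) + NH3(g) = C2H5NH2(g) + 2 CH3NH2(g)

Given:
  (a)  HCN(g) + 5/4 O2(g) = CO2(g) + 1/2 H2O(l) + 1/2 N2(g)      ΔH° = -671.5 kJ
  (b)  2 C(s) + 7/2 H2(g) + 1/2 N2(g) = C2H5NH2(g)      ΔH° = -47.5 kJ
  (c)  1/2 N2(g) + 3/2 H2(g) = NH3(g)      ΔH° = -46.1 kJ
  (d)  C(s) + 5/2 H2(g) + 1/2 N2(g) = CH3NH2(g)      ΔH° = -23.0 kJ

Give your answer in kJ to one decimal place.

ΔH° = -47.4 kJ

(a): not needed.
(b) as written: -47.5 kJ
(c) reversed: +46.1 kJ
(d) × 2: (2)·(-23.0) = -46.0 kJ
By Hess's law, ΔH° = (-47.5) + (+46.1) + (-46.0) = -47.4 kJ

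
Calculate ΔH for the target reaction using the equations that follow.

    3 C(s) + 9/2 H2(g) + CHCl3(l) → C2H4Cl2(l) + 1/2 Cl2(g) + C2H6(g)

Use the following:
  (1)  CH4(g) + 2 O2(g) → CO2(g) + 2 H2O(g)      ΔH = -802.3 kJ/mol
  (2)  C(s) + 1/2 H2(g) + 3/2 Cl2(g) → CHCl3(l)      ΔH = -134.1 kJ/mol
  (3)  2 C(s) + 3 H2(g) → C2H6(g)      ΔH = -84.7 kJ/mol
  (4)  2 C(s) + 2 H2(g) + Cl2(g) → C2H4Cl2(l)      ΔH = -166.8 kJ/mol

ΔH = -117.4 kJ/mol

(1): not needed (CO2(g) appears nowhere else).
(2) reversed (reverse to put CHCl3(l) on the reactant side): +134.1 kJ/mol
(3) as written (C2H6(g) already on the product side): -84.7 kJ/mol
(4) as written (C2H4Cl2(l) already on the product side): -166.8 kJ/mol
ΔH = (+134.1) + (-84.7) + (-166.8) = -117.4 kJ/mol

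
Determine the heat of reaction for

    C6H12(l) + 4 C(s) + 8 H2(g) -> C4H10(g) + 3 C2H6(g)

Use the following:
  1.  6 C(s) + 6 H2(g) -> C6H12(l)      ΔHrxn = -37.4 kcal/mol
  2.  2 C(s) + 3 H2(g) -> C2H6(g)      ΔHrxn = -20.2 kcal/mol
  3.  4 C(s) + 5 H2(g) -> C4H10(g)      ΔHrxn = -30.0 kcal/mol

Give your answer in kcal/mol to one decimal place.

eq. 1 reversed: +37.4 kcal/mol
eq. 2 × 3: (3)·(-20.2) = -60.6 kcal/mol
eq. 3 as written: -30.0 kcal/mol
ΔHrxn = (+37.4) + (-60.6) + (-30.0) = -53.2 kcal/mol

ΔHrxn = -53.2 kcal/mol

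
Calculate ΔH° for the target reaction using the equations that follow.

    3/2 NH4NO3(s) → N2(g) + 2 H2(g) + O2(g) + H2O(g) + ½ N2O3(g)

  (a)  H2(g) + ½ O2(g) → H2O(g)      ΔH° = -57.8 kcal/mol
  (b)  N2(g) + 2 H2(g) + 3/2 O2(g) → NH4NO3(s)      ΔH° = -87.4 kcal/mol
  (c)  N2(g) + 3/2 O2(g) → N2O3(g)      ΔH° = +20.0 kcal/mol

(a) as written: -57.8 kcal/mol
(b) reversed and × 3/2: (-3/2)·(-87.4) = +131.1 kcal/mol
(c) × 1/2: (1/2)·(+20.0) = +10.0 kcal/mol
Since enthalpy is a state function, ΔH° = (1)·(-57.8) + (-3/2)·(-87.4) + (1/2)·(+20.0) = 83.3 kcal/mol

ΔH° = 83.3 kcal/mol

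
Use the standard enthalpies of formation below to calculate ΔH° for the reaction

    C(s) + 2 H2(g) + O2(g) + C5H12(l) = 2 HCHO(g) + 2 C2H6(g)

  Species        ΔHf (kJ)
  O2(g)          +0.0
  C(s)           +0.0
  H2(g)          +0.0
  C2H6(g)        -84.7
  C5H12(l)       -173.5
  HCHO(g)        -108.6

ΔH° = -213.1 kJ

Products: 2·(-108.6) + 2·(-84.7) = -386.6
Reactants: 1·(+0.0) + 2·(+0.0) + 1·(+0.0) + 1·(-173.5) = -173.5
ΔH° = (-386.6) − (-173.5) = -213.1 kJ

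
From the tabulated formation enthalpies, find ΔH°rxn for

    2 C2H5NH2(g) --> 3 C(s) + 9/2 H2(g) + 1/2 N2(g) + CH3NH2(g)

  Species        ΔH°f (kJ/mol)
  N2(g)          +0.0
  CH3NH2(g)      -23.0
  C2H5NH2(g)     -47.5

ΔH°rxn = 72.0 kJ/mol

ΔH°rxn = Σ nΔHf°(products) − Σ nΔHf°(reactants).
Products: 3·(+0.0) + 9/2·(+0.0) + 1/2·(+0.0) + 1·(-23.0) = -23.0
Reactants: 2·(-47.5) = -95.0
ΔH°rxn = (-23.0) − (-95.0) = 72.0 kJ/mol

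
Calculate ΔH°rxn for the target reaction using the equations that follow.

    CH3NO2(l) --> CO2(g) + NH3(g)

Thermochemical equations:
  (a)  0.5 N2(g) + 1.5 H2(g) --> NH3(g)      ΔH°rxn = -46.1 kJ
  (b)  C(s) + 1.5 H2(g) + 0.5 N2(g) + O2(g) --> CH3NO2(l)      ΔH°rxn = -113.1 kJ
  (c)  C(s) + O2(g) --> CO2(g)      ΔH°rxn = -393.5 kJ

(a) as written (NH3(g) already on the product side): -46.1 kJ
(b) reversed (reverse to put CH3NO2(l) on the reactant side): +113.1 kJ
(c) as written (CO2(g) already on the product side): -393.5 kJ
By Hess's law, ΔH°rxn = (-46.1) + (+113.1) + (-393.5) = -326.5 kJ

ΔH°rxn = -326.5 kJ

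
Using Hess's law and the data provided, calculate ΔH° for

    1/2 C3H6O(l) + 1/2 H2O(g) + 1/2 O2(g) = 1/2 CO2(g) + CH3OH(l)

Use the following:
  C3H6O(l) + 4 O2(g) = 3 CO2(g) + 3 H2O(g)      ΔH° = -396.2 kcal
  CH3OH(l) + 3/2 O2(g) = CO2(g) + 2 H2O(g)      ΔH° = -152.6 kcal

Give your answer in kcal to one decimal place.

equation 1 × 1/2 (×1/2 to match 1/2 C3H6O(l) in the target): (1/2)·(-396.2) = -198.1 kcal
equation 2 reversed (reverse to put CH3OH(l) on the product side): +152.6 kcal
ΔH° = (-198.1) + (+152.6) = -45.5 kcal

ΔH° = -45.5 kcal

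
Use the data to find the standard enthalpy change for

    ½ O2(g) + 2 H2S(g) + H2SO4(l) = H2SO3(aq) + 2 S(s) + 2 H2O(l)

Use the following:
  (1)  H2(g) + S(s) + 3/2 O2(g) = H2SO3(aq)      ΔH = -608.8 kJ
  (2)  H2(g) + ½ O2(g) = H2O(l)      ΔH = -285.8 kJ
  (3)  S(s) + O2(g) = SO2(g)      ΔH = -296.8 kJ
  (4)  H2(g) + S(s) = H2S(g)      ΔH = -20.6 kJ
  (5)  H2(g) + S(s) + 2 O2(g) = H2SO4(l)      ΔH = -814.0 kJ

ΔH = -325.2 kJ

(1) as written: -608.8 kJ
(2) × 2: (2)·(-285.8) = -571.6 kJ
(3): not needed.
(4) reversed and × 2: (-2)·(-20.6) = +41.2 kJ
(5) reversed: +814.0 kJ
ΔH = (1)·(-608.8) + (2)·(-285.8) + (-2)·(-20.6) + (-1)·(-814.0) = -325.2 kJ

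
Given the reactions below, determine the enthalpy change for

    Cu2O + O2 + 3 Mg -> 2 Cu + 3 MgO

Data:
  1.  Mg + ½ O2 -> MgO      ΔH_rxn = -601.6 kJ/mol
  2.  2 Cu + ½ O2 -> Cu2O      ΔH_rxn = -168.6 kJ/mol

ΔH_rxn = -1636.2 kJ/mol

eq. 1 × 3 (×3 to match 3 MgO in the target): (3)·(-601.6) = -1804.8 kJ/mol
eq. 2 reversed (reverse to put Cu2O on the reactant side): +168.6 kJ/mol
By Hess's law, ΔH_rxn = (-1804.8) + (+168.6) = -1636.2 kJ/mol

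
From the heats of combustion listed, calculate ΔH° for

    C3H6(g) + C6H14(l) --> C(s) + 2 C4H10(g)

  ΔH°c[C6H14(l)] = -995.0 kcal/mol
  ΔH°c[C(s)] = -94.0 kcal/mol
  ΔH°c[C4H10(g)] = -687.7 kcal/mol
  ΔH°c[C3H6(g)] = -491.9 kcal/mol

With combustion enthalpies, reactants minus products:
= [1·(-491.9) + 1·(-995.0)] − [1·(-94.0) + 2·(-687.7)]
= -17.5 kcal/mol

ΔH° = -17.5 kcal/mol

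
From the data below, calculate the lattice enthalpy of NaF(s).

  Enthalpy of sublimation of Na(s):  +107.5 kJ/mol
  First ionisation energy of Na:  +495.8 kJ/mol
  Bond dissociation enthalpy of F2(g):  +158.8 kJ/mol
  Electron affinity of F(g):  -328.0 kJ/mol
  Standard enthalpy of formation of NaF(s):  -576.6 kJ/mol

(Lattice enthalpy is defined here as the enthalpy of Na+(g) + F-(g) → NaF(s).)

ΔHf° = 1·ΔHsub + 1·(ΣIE) + 1/2·D(F2) + 1·EA + U
-576.6 = 1·(+107.5) + 1·(+495.8) + 1/2·(+158.8) + 1·(-328.0) + U
U = -576.6 − (+354.7) = -931.3 kJ/mol

U = -931.3 kJ/mol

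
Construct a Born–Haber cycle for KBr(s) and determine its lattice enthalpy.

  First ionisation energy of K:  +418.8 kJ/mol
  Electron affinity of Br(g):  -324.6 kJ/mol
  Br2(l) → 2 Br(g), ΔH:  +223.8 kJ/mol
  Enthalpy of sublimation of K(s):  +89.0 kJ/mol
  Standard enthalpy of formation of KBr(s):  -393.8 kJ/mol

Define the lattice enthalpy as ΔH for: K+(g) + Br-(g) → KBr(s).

U = -688.9 kJ/mol

ΔHf° = 1·ΔHsub + 1·(ΣIE) + 1/2·D(Br2) + 1·EA + U
-393.8 = 1·(+89.0) + 1·(+418.8) + 1/2·(+223.8) + 1·(-324.6) + U
U = -393.8 − (+295.1) = -688.9 kJ/mol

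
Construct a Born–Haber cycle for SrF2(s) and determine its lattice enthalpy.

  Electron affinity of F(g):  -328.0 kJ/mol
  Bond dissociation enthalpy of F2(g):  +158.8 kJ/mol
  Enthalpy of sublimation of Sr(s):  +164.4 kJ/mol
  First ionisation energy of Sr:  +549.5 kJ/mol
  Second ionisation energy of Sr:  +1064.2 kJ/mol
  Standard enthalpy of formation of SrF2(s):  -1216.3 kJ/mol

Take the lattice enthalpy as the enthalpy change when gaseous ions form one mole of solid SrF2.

U = -2497.2 kJ/mol

ΔHf° = 1·ΔHsub + 1·(ΣIE) + 1·D(F2) + 2·EA + U
-1216.3 = 1·(+164.4) + 1·(+1613.7) + 1·(+158.8) + 2·(-328.0) + U
U = -1216.3 − (+1280.9) = -2497.2 kJ/mol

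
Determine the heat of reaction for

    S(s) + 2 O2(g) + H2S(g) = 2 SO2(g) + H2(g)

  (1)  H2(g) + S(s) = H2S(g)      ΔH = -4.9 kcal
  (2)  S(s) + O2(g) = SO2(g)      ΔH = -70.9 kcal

ΔH = -136.9 kcal

(1) reversed: +4.9 kcal
(2) × 2: (2)·(-70.9) = -141.8 kcal
ΔH = (-1)·(-4.9) + (2)·(-70.9) = -136.9 kcal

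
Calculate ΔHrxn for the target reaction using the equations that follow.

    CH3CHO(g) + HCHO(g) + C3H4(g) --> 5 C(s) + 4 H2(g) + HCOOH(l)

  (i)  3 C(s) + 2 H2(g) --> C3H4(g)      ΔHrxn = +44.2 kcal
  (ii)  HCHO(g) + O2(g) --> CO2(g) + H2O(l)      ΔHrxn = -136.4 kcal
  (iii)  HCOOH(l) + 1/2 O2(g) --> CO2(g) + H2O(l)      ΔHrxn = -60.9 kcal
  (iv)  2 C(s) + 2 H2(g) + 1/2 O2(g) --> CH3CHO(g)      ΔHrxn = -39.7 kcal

ΔHrxn = -80.0 kcal

(i) reversed: -44.2 kcal
(ii) as written: -136.4 kcal
(iii) reversed: +60.9 kcal
(iv) reversed: +39.7 kcal
Summing the manipulated equations, ΔHrxn = (-44.2) + (-136.4) + (+60.9) + (+39.7) = -80.0 kcal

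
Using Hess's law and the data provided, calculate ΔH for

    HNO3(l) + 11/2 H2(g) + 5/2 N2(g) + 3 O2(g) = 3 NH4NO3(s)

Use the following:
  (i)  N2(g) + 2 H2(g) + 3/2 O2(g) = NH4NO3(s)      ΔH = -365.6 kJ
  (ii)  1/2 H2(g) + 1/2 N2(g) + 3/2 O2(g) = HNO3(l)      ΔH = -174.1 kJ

(i) × 3 (×3 to match 3 NH4NO3(s) in the target): (3)·(-365.6) = -1096.8 kJ
(ii) reversed (reverse to put HNO3(l) on the reactant side): +174.1 kJ
ΔH = (3)·(-365.6) + (-1)·(-174.1) = -922.7 kJ

ΔH = -922.7 kJ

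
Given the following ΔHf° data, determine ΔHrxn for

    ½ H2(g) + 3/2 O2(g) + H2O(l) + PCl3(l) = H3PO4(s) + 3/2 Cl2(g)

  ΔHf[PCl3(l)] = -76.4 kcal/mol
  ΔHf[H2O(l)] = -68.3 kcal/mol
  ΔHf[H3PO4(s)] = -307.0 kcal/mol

ΔHrxn = -162.3 kcal/mol

ΔH°rxn = Σ nΔHf°(products) − Σ nΔHf°(reactants).
Products: 1·(-307.0) + 3/2·(+0.0) = -307.0
Reactants: 1/2·(+0.0) + 3/2·(+0.0) + 1·(-68.3) + 1·(-76.4) = -144.7
ΔHrxn = (-307.0) − (-144.7) = -162.3 kcal/mol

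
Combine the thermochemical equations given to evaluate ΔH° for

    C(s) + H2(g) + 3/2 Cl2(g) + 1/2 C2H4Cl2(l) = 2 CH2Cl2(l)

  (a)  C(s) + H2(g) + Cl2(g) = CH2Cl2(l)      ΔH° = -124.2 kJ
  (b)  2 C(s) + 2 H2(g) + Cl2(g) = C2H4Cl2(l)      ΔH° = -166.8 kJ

ΔH° = -165.0 kJ

(a) × 2: (2)·(-124.2) = -248.4 kJ
(b) reversed and × 1/2: (-1/2)·(-166.8) = +83.4 kJ
Combining the equations, ΔH° = (-248.4) + (+83.4) = -165.0 kJ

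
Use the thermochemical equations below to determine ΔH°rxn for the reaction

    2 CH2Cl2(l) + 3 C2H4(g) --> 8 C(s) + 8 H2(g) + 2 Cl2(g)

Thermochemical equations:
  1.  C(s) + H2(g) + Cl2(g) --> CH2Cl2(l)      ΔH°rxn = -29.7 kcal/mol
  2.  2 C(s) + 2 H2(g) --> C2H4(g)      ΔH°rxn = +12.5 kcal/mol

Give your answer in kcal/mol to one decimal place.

eq. 1 reversed and × 2: (-2)·(-29.7) = +59.4 kcal/mol
eq. 2 reversed and × 3: (-3)·(+12.5) = -37.5 kcal/mol
ΔH°rxn = (+59.4) + (-37.5) = 21.9 kcal/mol

ΔH°rxn = 21.9 kcal/mol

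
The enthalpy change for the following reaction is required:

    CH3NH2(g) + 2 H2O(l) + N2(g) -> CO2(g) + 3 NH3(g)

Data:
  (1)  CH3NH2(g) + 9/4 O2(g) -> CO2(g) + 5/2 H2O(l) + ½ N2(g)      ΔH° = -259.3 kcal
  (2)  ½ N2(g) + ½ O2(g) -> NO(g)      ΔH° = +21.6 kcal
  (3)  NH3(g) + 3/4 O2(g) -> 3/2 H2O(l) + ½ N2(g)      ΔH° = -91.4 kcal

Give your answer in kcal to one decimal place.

(1) as written (CH3NH2(g) already on the reactant side): -259.3 kcal
(2): not needed (NO(g) appears nowhere else).
(3) reversed and × 3 (reverse to put NH3(g) on the product side; scale by 3 for the 3 NH3(g)): (-3)·(-91.4) = +274.2 kcal
ΔH° = (1)·(-259.3) + (-3)·(-91.4) = 14.9 kcal

ΔH° = 14.9 kcal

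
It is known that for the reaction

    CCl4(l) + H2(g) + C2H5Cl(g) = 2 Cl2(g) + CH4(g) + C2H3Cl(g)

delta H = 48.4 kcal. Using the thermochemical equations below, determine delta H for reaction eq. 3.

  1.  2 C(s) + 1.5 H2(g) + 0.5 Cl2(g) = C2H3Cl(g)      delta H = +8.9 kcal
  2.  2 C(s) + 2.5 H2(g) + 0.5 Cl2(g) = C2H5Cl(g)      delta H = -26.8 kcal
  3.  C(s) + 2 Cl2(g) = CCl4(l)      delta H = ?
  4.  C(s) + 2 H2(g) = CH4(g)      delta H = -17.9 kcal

delta H = -30.6 kcal

eq. 1 as written (C2H3Cl(g) already on the product side): +8.9 kcal
eq. 2 reversed (reverse to put C2H5Cl(g) on the reactant side): +26.8 kcal
eq. 3 reversed (CCl4(l) must end up as a reactant): contributes −x
eq. 4 as written (CH4(g) already on the product side): -17.9 kcal
+48.4 = (+8.9) + (+26.8) + (-17.9) − x
x = (+48.4 − (+17.8)) / (-1) = -30.6 kcal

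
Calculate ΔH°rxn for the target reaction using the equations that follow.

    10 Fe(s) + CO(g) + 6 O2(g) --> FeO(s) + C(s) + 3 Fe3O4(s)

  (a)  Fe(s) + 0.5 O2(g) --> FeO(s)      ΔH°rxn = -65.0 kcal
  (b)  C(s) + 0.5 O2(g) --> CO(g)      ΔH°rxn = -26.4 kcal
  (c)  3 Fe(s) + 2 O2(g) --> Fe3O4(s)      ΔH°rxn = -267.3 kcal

(a) as written: -65.0 kcal
(b) reversed: +26.4 kcal
(c) × 3: (3)·(-267.3) = -801.9 kcal
Combining the equations, ΔH°rxn = (-65.0) + (+26.4) + (-801.9) = -840.5 kcal

ΔH°rxn = -840.5 kcal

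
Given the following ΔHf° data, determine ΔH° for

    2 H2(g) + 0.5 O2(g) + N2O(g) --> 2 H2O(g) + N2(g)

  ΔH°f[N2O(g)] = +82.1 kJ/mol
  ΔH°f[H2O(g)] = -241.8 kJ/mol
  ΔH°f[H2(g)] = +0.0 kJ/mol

Products: 2·(-241.8) + 1·(+0.0) = -483.6
Reactants: 2·(+0.0) + 1/2·(+0.0) + 1·(+82.1) = +82.1
ΔH° = (-483.6) − (+82.1) = -565.7 kJ/mol

ΔH° = -565.7 kJ/mol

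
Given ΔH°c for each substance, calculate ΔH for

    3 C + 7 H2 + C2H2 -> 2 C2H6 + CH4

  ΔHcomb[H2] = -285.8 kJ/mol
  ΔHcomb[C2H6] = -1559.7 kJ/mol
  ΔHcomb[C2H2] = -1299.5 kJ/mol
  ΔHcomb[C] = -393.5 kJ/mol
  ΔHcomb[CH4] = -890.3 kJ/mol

ΔH = -470.9 kJ/mol

With combustion enthalpies, reactants minus products:
= [3·(-393.5) + 7·(-285.8) + 1·(-1299.5)] − [2·(-1559.7) + 1·(-890.3)]
= -470.9 kJ/mol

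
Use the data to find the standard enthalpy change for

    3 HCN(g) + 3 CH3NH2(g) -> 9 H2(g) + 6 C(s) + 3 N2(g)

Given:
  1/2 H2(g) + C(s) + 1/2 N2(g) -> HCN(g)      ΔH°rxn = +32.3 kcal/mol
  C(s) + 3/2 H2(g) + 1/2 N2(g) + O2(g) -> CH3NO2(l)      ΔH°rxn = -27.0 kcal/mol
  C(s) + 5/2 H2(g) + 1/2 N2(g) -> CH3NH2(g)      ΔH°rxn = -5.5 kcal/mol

equation 1 reversed and × 3 (HCN(g) must end up as a reactant; ×3 to match 3 HCN(g) in the target): (-3)·(+32.3) = -96.9 kcal/mol
equation 2: not needed (CH3NO2(l) appears nowhere else).
equation 3 reversed and × 3 (CH3NH2(g) must end up as a reactant; scale by 3 for the 3 CH3NH2(g)): (-3)·(-5.5) = +16.5 kcal/mol
ΔH°rxn = (-3)·(+32.3) + (-3)·(-5.5) = -80.4 kcal/mol

ΔH°rxn = -80.4 kcal/mol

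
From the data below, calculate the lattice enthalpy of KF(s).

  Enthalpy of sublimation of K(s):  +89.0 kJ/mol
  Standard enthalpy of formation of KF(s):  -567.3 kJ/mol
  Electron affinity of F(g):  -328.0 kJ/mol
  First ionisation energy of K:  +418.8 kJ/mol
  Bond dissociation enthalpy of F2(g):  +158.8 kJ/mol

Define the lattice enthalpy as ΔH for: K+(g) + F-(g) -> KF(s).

ΔHf° = 1·ΔHsub + 1·(ΣIE) + 1/2·D(F2) + 1·EA + U
-567.3 = 1·(+89.0) + 1·(+418.8) + 1/2·(+158.8) + 1·(-328.0) + U
U = -567.3 − (+259.2) = -826.5 kJ/mol

U = -826.5 kJ/mol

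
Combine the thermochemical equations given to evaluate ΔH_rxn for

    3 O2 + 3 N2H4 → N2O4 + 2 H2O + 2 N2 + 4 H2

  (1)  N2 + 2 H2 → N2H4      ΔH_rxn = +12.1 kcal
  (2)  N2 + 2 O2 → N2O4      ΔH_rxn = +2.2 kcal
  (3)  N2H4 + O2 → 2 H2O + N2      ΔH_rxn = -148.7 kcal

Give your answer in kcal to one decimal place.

(1) reversed and × 2 (reverse to put H2 on the product side; ×2 to match 4 H2 in the target): (-2)·(+12.1) = -24.2 kcal
(2) as written (N2O4 already on the product side): +2.2 kcal
(3) as written (H2O already on the product side): -148.7 kcal
Summing the manipulated equations, ΔH_rxn = (-24.2) + (+2.2) + (-148.7) = -170.7 kcal

ΔH_rxn = -170.7 kcal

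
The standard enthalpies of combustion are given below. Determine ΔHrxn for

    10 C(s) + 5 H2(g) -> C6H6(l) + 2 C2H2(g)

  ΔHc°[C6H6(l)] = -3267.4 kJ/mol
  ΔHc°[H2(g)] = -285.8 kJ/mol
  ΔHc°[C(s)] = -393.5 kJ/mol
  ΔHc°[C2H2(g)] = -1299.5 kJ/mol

ΔHrxn = 502.4 kJ/mol

With combustion enthalpies, reactants minus products:
= [10·(-393.5) + 5·(-285.8)] − [1·(-3267.4) + 2·(-1299.5)]
= 502.4 kJ/mol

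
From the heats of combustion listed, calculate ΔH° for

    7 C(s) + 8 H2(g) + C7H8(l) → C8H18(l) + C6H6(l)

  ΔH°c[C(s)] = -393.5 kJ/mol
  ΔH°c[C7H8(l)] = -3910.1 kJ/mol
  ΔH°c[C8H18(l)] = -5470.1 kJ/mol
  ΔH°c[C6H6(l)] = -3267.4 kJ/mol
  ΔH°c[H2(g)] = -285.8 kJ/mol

ΔH° = -213.5 kJ/mol

With combustion enthalpies, reactants minus products:
= [7·(-393.5) + 8·(-285.8) + 1·(-3910.1)] − [1·(-5470.1) + 1·(-3267.4)]
= -213.5 kJ/mol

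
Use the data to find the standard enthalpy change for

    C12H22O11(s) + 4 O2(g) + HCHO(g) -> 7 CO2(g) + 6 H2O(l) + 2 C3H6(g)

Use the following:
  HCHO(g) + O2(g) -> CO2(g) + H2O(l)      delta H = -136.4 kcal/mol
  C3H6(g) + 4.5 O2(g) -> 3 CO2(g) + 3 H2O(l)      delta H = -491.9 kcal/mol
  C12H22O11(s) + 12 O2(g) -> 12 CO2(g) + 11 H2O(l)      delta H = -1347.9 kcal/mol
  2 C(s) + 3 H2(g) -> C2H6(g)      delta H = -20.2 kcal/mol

equation 1 as written (HCHO(g) already on the reactant side): -136.4 kcal/mol
equation 2 reversed and × 2 (C3H6(g) must end up as a product; scale by 2 for the 2 C3H6(g)): (-2)·(-491.9) = +983.8 kcal/mol
equation 3 as written (C12H22O11(s) already on the reactant side): -1347.9 kcal/mol
equation 4: not needed (C2H6(g) appears nowhere else).
By Hess's law, delta H = (-136.4) + (+983.8) + (-1347.9) = -500.5 kcal/mol

delta H = -500.5 kcal/mol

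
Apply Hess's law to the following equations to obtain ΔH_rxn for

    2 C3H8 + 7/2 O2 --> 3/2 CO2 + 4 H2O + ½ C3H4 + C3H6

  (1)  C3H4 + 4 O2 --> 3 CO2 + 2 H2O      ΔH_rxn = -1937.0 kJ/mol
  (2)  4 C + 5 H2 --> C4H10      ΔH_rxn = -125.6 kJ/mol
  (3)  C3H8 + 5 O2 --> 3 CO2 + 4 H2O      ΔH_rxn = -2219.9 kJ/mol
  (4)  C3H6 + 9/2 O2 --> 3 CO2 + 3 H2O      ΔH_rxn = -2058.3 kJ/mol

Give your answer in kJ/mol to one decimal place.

ΔH_rxn = -1413.0 kJ/mol

(1) reversed and × 1/2: (-1/2)·(-1937.0) = +968.5 kJ/mol
(2): not needed.
(3) × 2: (2)·(-2219.9) = -4439.8 kJ/mol
(4) reversed: +2058.3 kJ/mol
Combining the equations, ΔH_rxn = (+968.5) + (-4439.8) + (+2058.3) = -1413.0 kJ/mol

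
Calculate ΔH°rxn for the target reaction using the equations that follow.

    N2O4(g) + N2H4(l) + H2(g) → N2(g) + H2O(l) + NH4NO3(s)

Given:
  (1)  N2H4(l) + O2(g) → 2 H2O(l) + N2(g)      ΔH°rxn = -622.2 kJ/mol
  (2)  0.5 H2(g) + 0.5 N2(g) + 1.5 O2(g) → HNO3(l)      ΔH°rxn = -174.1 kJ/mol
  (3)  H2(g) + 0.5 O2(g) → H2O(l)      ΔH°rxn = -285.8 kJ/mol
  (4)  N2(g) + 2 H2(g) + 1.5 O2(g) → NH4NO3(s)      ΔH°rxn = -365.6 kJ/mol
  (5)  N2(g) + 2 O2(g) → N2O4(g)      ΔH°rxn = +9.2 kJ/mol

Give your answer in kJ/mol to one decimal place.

(1) as written (N2H4(l) already on the reactant side): -622.2 kJ/mol
(2): not needed (HNO3(l) appears nowhere else).
(3) reversed: +285.8 kJ/mol
(4) as written (NH4NO3(s) already on the product side): -365.6 kJ/mol
(5) reversed (N2O4(g) must end up as a reactant): -9.2 kJ/mol
ΔH°rxn = (1)·(-622.2) + (-1)·(-285.8) + (1)·(-365.6) + (-1)·(+9.2) = -711.2 kJ/mol

ΔH°rxn = -711.2 kJ/mol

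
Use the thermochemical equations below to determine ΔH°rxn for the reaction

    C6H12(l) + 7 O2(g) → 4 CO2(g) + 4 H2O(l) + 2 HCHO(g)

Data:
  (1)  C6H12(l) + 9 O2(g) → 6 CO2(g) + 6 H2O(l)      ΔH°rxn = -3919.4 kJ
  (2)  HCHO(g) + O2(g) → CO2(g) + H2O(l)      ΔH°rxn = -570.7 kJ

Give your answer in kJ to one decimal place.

(1) as written (C6H12(l) already on the reactant side): -3919.4 kJ
(2) reversed and × 2 (HCHO(g) must end up as a product; ×2 to match 2 HCHO(g) in the target): (-2)·(-570.7) = +1141.4 kJ
Combining the equations, ΔH°rxn = (-3919.4) + (+1141.4) = -2778.0 kJ

ΔH°rxn = -2778.0 kJ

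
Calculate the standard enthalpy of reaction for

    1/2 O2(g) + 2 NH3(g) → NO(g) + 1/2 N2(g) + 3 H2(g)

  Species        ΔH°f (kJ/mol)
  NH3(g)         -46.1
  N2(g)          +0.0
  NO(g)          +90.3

Products: 1·(+90.3) + 1/2·(+0.0) + 3·(+0.0) = +90.3
Reactants: 1/2·(+0.0) + 2·(-46.1) = -92.2
ΔHrxn = (+90.3) − (-92.2) = 182.5 kJ/mol

ΔHrxn = 182.5 kJ/mol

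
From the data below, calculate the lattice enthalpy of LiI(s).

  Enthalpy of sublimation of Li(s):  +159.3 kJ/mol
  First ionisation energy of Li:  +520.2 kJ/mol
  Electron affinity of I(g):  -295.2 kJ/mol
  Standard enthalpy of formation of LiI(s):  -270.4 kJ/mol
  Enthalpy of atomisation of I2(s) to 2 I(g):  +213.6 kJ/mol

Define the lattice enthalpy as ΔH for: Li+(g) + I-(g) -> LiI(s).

U = -761.5 kJ/mol

ΔHf° = 1·ΔHsub + 1·(ΣIE) + 1/2·D(I2) + 1·EA + U
-270.4 = 1·(+159.3) + 1·(+520.2) + 1/2·(+213.6) + 1·(-295.2) + U
U = -270.4 − (+491.1) = -761.5 kJ/mol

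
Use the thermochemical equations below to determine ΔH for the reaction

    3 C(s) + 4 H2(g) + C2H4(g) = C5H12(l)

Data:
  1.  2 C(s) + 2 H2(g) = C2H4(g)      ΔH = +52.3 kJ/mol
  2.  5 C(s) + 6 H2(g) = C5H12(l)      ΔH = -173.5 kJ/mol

eq. 1 reversed (reverse to put C2H4(g) on the reactant side): -52.3 kJ/mol
eq. 2 as written (C5H12(l) already on the product side): -173.5 kJ/mol
ΔH = (-1)·(+52.3) + (1)·(-173.5) = -225.8 kJ/mol

ΔH = -225.8 kJ/mol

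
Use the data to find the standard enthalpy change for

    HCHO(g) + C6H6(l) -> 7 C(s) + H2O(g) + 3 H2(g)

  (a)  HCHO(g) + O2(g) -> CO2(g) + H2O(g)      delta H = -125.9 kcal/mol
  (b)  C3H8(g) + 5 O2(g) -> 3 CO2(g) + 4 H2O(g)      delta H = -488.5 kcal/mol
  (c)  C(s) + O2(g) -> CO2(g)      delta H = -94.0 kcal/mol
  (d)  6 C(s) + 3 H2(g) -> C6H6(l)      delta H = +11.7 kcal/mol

(a) as written (HCHO(g) already on the reactant side): -125.9 kcal/mol
(b): not needed (C3H8(g) appears nowhere else).
(c) reversed: +94.0 kcal/mol
(d) reversed (C6H6(l) must end up as a reactant): -11.7 kcal/mol
By Hess's law, delta H = (-125.9) + (+94.0) + (-11.7) = -43.6 kcal/mol

delta H = -43.6 kcal/mol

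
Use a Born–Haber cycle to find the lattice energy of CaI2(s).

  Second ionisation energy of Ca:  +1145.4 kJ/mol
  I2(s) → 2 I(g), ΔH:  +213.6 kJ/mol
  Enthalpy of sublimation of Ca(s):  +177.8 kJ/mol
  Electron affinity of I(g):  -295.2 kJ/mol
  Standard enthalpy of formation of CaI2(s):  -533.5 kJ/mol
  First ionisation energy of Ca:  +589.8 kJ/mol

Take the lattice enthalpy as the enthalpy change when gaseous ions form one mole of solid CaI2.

U = -2069.7 kJ/mol

ΔHf° = 1·ΔHsub + 1·(ΣIE) + 1·D(I2) + 2·EA + U
-533.5 = 1·(+177.8) + 1·(+1735.2) + 1·(+213.6) + 2·(-295.2) + U
U = -533.5 − (+1536.2) = -2069.7 kJ/mol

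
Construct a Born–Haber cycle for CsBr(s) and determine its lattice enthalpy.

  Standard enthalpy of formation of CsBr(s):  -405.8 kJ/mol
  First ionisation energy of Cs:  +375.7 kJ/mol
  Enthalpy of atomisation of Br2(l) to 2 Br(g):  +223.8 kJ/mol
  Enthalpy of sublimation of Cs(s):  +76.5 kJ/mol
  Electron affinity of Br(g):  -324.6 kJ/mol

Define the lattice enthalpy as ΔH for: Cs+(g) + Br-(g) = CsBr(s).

U = -645.3 kJ/mol

ΔHf° = 1·ΔHsub + 1·(ΣIE) + 1/2·D(Br2) + 1·EA + U
-405.8 = 1·(+76.5) + 1·(+375.7) + 1/2·(+223.8) + 1·(-324.6) + U
U = -405.8 − (+239.5) = -645.3 kJ/mol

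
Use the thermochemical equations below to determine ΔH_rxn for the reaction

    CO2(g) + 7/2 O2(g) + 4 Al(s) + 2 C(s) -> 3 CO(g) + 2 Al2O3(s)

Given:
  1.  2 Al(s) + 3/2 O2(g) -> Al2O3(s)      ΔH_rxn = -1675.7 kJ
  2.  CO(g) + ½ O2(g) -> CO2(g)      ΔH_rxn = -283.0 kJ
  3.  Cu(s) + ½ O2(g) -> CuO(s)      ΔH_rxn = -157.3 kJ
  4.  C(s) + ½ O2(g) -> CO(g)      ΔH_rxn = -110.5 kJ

eq. 1 × 2: (2)·(-1675.7) = -3351.4 kJ
eq. 2 reversed: +283.0 kJ
eq. 3: not needed.
eq. 4 × 2: (2)·(-110.5) = -221.0 kJ
ΔH_rxn = (2)·(-1675.7) + (-1)·(-283.0) + (2)·(-110.5) = -3289.4 kJ

ΔH_rxn = -3289.4 kJ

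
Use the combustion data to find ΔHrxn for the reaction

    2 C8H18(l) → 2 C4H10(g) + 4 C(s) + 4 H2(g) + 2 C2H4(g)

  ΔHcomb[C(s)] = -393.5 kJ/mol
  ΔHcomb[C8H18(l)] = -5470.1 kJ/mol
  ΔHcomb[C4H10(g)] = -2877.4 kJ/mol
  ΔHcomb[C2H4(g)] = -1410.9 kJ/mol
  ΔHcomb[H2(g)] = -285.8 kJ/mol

With combustion enthalpies, reactants minus products:
= [2·(-5470.1)] − [2·(-2877.4) + 4·(-393.5) + 4·(-285.8) + 2·(-1410.9)]
= 353.6 kJ/mol

ΔHrxn = 353.6 kJ/mol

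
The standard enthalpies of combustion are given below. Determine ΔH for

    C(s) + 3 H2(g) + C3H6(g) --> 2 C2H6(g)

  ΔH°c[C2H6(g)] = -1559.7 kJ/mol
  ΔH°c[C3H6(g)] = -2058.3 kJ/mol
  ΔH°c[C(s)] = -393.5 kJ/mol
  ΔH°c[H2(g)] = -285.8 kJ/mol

Using ΔH = Σ nΔHc°(reactants) − Σ nΔHc°(products):
= [1·(-393.5) + 3·(-285.8) + 1·(-2058.3)] − [2·(-1559.7)]
= -189.8 kJ/mol

ΔH = -189.8 kJ/mol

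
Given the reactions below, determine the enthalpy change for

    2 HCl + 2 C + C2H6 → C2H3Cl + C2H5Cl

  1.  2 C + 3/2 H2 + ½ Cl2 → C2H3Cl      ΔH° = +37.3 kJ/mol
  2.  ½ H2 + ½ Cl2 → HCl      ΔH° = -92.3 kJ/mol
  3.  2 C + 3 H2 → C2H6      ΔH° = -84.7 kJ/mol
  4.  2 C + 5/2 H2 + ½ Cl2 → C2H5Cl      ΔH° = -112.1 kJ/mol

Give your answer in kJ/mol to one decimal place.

ΔH° = 194.5 kJ/mol

eq. 1 as written: +37.3 kJ/mol
eq. 2 reversed and × 2: (-2)·(-92.3) = +184.6 kJ/mol
eq. 3 reversed: +84.7 kJ/mol
eq. 4 as written: -112.1 kJ/mol
Combining the equations, ΔH° = (+37.3) + (+184.6) + (+84.7) + (-112.1) = 194.5 kJ/mol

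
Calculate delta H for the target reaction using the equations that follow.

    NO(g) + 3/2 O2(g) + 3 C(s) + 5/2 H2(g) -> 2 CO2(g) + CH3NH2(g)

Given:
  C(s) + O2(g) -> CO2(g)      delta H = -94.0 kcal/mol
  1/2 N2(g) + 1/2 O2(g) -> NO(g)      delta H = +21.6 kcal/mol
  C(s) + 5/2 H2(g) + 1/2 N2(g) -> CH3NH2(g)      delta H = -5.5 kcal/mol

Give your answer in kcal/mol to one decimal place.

equation 1 × 2 (×2 to match 2 CO2(g) in the target): (2)·(-94.0) = -188.0 kcal/mol
equation 2 reversed (reverse to put NO(g) on the reactant side): -21.6 kcal/mol
equation 3 as written (CH3NH2(g) already on the product side): -5.5 kcal/mol
By Hess's law, delta H = (-188.0) + (-21.6) + (-5.5) = -215.1 kcal/mol

delta H = -215.1 kcal/mol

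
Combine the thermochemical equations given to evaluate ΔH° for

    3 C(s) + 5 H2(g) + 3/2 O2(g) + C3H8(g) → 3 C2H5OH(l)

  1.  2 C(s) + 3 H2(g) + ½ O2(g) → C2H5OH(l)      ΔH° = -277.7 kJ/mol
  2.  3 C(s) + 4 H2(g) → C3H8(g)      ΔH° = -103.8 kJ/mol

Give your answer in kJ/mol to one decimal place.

ΔH° = -729.3 kJ/mol

eq. 1 × 3: (3)·(-277.7) = -833.1 kJ/mol
eq. 2 reversed: +103.8 kJ/mol
ΔH° = (3)·(-277.7) + (-1)·(-103.8) = -729.3 kJ/mol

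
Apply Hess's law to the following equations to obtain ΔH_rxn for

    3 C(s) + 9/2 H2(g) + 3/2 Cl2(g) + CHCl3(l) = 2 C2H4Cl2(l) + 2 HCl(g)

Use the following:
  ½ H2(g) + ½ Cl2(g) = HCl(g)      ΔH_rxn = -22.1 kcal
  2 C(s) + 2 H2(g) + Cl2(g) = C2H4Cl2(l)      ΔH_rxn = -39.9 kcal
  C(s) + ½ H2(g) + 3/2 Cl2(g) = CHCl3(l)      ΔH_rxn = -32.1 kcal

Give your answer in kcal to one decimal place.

equation 1 × 2 (×2 to match 2 HCl(g) in the target): (2)·(-22.1) = -44.2 kcal
equation 2 × 2 (×2 to match 2 C2H4Cl2(l) in the target): (2)·(-39.9) = -79.8 kcal
equation 3 reversed (CHCl3(l) must end up as a reactant): +32.1 kcal
Since enthalpy is a state function, ΔH_rxn = (-44.2) + (-79.8) + (+32.1) = -91.9 kcal

ΔH_rxn = -91.9 kcal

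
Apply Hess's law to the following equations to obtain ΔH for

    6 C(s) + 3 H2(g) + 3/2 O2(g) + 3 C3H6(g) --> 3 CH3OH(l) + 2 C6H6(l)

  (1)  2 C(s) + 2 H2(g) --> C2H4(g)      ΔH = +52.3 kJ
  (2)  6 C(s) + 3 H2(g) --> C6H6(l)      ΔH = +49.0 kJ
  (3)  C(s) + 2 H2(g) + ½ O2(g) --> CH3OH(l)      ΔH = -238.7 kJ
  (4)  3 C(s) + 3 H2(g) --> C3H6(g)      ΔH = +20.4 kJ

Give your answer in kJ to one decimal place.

(1): not needed.
(2) × 2: (2)·(+49.0) = +98.0 kJ
(3) × 3: (3)·(-238.7) = -716.1 kJ
(4) reversed and × 3: (-3)·(+20.4) = -61.2 kJ
Summing the manipulated equations, ΔH = (+98.0) + (-716.1) + (-61.2) = -679.3 kJ

ΔH = -679.3 kJ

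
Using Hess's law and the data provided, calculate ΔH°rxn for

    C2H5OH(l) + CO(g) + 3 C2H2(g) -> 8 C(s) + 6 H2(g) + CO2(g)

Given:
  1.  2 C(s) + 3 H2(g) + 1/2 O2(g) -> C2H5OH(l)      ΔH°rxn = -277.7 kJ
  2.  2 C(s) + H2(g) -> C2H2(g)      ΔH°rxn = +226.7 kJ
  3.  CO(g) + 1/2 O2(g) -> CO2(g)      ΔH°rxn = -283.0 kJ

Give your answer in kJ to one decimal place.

ΔH°rxn = -685.4 kJ

eq. 1 reversed (reverse to put C2H5OH(l) on the reactant side): +277.7 kJ
eq. 2 reversed and × 3 (reverse to put C2H2(g) on the reactant side; ×3 to match 3 C2H2(g) in the target): (-3)·(+226.7) = -680.1 kJ
eq. 3 as written (CO(g) already on the reactant side): -283.0 kJ
By Hess's law, ΔH°rxn = (-1)·(-277.7) + (-3)·(+226.7) + (1)·(-283.0) = -685.4 kJ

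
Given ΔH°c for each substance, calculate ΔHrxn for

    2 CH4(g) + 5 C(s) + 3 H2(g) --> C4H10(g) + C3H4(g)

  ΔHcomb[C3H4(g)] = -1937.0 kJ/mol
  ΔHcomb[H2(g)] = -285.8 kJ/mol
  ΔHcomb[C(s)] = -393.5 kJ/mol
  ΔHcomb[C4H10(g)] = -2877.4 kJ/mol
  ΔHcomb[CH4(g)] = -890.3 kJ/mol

ΔHrxn = 208.9 kJ/mol

Using ΔH = Σ nΔHc°(reactants) − Σ nΔHc°(products):
= [2·(-890.3) + 5·(-393.5) + 3·(-285.8)] − [1·(-2877.4) + 1·(-1937.0)]
= 208.9 kJ/mol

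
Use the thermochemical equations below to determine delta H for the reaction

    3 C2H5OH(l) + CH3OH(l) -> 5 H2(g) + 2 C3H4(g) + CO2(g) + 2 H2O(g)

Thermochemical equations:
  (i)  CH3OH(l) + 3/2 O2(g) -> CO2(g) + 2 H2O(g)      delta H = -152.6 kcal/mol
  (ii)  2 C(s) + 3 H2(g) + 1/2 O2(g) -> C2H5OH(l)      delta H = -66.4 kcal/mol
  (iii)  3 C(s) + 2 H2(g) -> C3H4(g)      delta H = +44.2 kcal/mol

(i) as written (CH3OH(l) already on the reactant side): -152.6 kcal/mol
(ii) reversed and × 3 (C2H5OH(l) must end up as a reactant; scale by 3 for the 3 C2H5OH(l)): (-3)·(-66.4) = +199.2 kcal/mol
(iii) × 2 (×2 to match 2 C3H4(g) in the target): (2)·(+44.2) = +88.4 kcal/mol
Summing the manipulated equations, delta H = (-152.6) + (+199.2) + (+88.4) = 135.0 kcal/mol

delta H = 135.0 kcal/mol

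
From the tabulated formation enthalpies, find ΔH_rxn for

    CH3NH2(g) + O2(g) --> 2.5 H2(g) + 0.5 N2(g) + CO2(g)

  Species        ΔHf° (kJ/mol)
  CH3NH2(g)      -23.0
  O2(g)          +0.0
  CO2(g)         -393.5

ΔH_rxn = -370.5 kJ/mol

Products: 5/2·(+0.0) + 1/2·(+0.0) + 1·(-393.5) = -393.5
Reactants: 1·(-23.0) + 1·(+0.0) = -23.0
ΔH_rxn = (-393.5) − (-23.0) = -370.5 kJ/mol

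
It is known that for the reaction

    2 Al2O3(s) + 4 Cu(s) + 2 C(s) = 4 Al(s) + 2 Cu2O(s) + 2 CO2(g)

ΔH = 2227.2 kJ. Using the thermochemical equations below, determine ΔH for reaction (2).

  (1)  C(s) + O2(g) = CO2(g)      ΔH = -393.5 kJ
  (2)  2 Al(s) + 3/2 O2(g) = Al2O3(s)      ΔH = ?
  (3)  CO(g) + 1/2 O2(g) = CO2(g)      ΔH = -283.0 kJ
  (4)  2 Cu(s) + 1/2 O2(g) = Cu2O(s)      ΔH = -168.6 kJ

ΔH = -1675.7 kJ

(1) × 2: (2)·(-393.5) = -787.0 kJ
(2) reversed and × 2: contributes −2·x
(3): not needed.
(4) × 2: (2)·(-168.6) = -337.2 kJ
+2227.2 = (-787.0) + (-337.2) − 2·x
x = (+2227.2 − (-1124.2)) / (-2) = -1675.7 kJ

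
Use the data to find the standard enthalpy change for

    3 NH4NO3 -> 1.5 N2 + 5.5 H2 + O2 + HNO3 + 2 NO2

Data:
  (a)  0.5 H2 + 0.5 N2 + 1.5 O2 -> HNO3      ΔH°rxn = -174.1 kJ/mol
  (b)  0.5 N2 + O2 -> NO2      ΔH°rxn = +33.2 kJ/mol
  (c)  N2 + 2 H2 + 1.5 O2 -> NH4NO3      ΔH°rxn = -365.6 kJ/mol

(a) as written (HNO3 already on the product side): -174.1 kJ/mol
(b) × 2 (scale by 2 for the 2 NO2): (2)·(+33.2) = +66.4 kJ/mol
(c) reversed and × 3 (reverse to put NH4NO3 on the reactant side; scale by 3 for the 3 NH4NO3): (-3)·(-365.6) = +1096.8 kJ/mol
By Hess's law, ΔH°rxn = (-174.1) + (+66.4) + (+1096.8) = 989.1 kJ/mol

ΔH°rxn = 989.1 kJ/mol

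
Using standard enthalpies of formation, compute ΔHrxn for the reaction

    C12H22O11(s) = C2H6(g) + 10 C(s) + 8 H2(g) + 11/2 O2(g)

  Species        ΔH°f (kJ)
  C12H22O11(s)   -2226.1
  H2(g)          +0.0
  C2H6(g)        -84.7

ΔHrxn = 2141.4 kJ

Products: 1·(-84.7) + 10·(+0.0) + 8·(+0.0) + 11/2·(+0.0) = -84.7
Reactants: 1·(-2226.1) = -2226.1
ΔHrxn = (-84.7) − (-2226.1) = 2141.4 kJ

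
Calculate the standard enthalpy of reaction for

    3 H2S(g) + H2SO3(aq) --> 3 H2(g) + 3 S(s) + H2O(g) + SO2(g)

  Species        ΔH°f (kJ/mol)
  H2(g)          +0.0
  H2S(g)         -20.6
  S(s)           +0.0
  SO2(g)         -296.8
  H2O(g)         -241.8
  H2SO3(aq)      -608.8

ΔH°rxn = 132.0 kJ/mol

Products: 3·(+0.0) + 3·(+0.0) + 1·(-241.8) + 1·(-296.8) = -538.6
Reactants: 3·(-20.6) + 1·(-608.8) = -670.6
ΔH°rxn = (-538.6) − (-670.6) = 132.0 kJ/mol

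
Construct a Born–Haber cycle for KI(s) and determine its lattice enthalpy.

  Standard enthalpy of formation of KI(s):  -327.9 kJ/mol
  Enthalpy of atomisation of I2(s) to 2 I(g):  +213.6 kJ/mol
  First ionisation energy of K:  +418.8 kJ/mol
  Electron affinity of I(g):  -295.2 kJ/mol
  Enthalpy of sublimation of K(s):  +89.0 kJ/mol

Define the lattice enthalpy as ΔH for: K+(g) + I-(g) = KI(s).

U = -647.3 kJ/mol

ΔHf° = 1·ΔHsub + 1·(ΣIE) + 1/2·D(I2) + 1·EA + U
-327.9 = 1·(+89.0) + 1·(+418.8) + 1/2·(+213.6) + 1·(-295.2) + U
U = -327.9 − (+319.4) = -647.3 kJ/mol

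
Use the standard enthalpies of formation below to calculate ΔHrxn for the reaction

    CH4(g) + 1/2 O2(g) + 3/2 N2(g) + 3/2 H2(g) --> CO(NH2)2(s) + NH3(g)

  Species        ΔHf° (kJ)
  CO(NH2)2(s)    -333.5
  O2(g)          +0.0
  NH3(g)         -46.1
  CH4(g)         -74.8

Products: 1·(-333.5) + 1·(-46.1) = -379.6
Reactants: 1·(-74.8) + 1/2·(+0.0) + 3/2·(+0.0) + 3/2·(+0.0) = -74.8
ΔHrxn = (-379.6) − (-74.8) = -304.8 kJ

ΔHrxn = -304.8 kJ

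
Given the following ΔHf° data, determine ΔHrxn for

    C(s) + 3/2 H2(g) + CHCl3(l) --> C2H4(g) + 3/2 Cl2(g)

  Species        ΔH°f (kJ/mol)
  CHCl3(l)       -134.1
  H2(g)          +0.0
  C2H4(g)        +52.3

Products: 1·(+52.3) + 3/2·(+0.0) = +52.3
Reactants: 1·(+0.0) + 3/2·(+0.0) + 1·(-134.1) = -134.1
ΔHrxn = (+52.3) − (-134.1) = 186.4 kJ/mol

ΔHrxn = 186.4 kJ/mol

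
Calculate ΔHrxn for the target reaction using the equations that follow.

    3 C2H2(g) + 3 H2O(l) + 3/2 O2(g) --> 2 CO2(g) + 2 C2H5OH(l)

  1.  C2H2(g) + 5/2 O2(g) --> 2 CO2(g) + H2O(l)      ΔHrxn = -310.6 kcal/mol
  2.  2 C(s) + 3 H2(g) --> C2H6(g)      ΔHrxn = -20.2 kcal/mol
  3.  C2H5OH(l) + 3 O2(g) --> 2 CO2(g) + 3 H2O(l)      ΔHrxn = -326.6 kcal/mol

ΔHrxn = -278.6 kcal/mol

eq. 1 × 3: (3)·(-310.6) = -931.8 kcal/mol
eq. 2: not needed.
eq. 3 reversed and × 2: (-2)·(-326.6) = +653.2 kcal/mol
Combining the equations, ΔHrxn = (3)·(-310.6) + (-2)·(-326.6) = -278.6 kcal/mol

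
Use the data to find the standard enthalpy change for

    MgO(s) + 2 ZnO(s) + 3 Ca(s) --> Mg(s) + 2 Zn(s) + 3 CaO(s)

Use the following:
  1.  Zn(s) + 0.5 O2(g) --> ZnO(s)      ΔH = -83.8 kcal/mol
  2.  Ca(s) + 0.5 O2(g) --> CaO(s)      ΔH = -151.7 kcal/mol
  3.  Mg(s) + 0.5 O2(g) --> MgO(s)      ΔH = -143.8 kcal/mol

ΔH = -143.7 kcal/mol

eq. 1 reversed and × 2 (reverse to put ZnO(s) on the reactant side; ×2 to match 2 ZnO(s) in the target): (-2)·(-83.8) = +167.6 kcal/mol
eq. 2 × 3 (scale by 3 for the 3 CaO(s)): (3)·(-151.7) = -455.1 kcal/mol
eq. 3 reversed (reverse to put MgO(s) on the reactant side): +143.8 kcal/mol
Summing the manipulated equations, ΔH = (-2)·(-83.8) + (3)·(-151.7) + (-1)·(-143.8) = -143.7 kcal/mol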